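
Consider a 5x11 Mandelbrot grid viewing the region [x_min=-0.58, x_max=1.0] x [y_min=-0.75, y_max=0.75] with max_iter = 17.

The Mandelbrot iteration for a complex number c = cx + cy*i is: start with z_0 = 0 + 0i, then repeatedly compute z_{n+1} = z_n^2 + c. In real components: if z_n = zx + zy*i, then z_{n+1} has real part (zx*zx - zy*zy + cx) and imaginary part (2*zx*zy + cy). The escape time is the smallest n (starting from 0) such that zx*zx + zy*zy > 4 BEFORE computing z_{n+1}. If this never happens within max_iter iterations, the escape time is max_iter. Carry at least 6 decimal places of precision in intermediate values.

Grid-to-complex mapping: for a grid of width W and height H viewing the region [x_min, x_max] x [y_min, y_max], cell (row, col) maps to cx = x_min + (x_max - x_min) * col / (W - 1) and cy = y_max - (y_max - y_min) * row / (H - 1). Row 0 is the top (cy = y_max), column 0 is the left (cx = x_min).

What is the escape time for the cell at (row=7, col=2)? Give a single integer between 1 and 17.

Answer: 17

Derivation:
z_0 = 0 + 0i, c = 0.2100 + -0.3000i
Iter 1: z = 0.2100 + -0.3000i, |z|^2 = 0.1341
Iter 2: z = 0.1641 + -0.4260i, |z|^2 = 0.2084
Iter 3: z = 0.0555 + -0.4398i, |z|^2 = 0.1965
Iter 4: z = 0.0196 + -0.3488i, |z|^2 = 0.1220
Iter 5: z = 0.0887 + -0.3137i, |z|^2 = 0.1063
Iter 6: z = 0.1195 + -0.3557i, |z|^2 = 0.1408
Iter 7: z = 0.0978 + -0.3850i, |z|^2 = 0.1578
Iter 8: z = 0.0713 + -0.3753i, |z|^2 = 0.1459
Iter 9: z = 0.0743 + -0.3535i, |z|^2 = 0.1305
Iter 10: z = 0.0905 + -0.3525i, |z|^2 = 0.1325
Iter 11: z = 0.0939 + -0.3638i, |z|^2 = 0.1412
Iter 12: z = 0.0865 + -0.3683i, |z|^2 = 0.1432
Iter 13: z = 0.0818 + -0.3637i, |z|^2 = 0.1390
Iter 14: z = 0.0844 + -0.3595i, |z|^2 = 0.1364
Iter 15: z = 0.0879 + -0.3607i, |z|^2 = 0.1378
Iter 16: z = 0.0876 + -0.3634i, |z|^2 = 0.1397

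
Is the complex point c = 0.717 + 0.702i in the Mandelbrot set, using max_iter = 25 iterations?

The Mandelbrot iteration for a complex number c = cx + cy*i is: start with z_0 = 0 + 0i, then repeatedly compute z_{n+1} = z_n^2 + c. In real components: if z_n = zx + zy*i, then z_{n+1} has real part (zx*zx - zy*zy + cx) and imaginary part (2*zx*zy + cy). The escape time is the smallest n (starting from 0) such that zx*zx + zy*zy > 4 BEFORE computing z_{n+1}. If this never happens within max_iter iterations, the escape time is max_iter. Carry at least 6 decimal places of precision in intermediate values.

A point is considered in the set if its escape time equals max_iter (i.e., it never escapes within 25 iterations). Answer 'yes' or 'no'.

Answer: no

Derivation:
z_0 = 0 + 0i, c = 0.7170 + 0.7020i
Iter 1: z = 0.7170 + 0.7020i, |z|^2 = 1.0069
Iter 2: z = 0.7383 + 1.7087i, |z|^2 = 3.4646
Iter 3: z = -1.6575 + 3.2250i, |z|^2 = 13.1477
Escaped at iteration 3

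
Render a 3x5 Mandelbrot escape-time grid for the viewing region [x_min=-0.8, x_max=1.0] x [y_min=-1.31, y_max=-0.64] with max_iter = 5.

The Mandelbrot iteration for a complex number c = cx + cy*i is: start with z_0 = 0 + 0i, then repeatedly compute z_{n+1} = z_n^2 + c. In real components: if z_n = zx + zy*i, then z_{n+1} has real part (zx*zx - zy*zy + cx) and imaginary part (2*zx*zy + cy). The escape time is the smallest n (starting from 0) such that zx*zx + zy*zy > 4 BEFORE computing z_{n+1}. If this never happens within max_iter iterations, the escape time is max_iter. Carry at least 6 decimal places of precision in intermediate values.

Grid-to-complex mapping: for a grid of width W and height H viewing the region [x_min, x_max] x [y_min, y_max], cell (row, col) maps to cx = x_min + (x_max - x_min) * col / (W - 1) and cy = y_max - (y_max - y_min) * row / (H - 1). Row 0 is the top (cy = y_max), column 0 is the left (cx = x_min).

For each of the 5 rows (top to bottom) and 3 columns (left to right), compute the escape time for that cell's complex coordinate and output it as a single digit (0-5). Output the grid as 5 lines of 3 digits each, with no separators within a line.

(row=0, col=0): c = -0.8000 + -0.6400i → escape time 5
(row=0, col=1): c = 0.1000 + -0.6400i → escape time 5
(row=0, col=2): c = 1.0000 + -0.6400i → escape time 2
(row=1, col=0): c = -0.8000 + -0.8075i → escape time 4
(row=1, col=1): c = 0.1000 + -0.8075i → escape time 5
(row=1, col=2): c = 1.0000 + -0.8075i → escape time 2
(row=2, col=0): c = -0.8000 + -0.9750i → escape time 3
(row=2, col=1): c = 0.1000 + -0.9750i → escape time 4
(row=2, col=2): c = 1.0000 + -0.9750i → escape time 2
(row=3, col=0): c = -0.8000 + -1.1425i → escape time 3
(row=3, col=1): c = 0.1000 + -1.1425i → escape time 3
(row=3, col=2): c = 1.0000 + -1.1425i → escape time 2
(row=4, col=0): c = -0.8000 + -1.3100i → escape time 2
(row=4, col=1): c = 0.1000 + -1.3100i → escape time 2
(row=4, col=2): c = 1.0000 + -1.3100i → escape time 2

Answer: 552
452
342
332
222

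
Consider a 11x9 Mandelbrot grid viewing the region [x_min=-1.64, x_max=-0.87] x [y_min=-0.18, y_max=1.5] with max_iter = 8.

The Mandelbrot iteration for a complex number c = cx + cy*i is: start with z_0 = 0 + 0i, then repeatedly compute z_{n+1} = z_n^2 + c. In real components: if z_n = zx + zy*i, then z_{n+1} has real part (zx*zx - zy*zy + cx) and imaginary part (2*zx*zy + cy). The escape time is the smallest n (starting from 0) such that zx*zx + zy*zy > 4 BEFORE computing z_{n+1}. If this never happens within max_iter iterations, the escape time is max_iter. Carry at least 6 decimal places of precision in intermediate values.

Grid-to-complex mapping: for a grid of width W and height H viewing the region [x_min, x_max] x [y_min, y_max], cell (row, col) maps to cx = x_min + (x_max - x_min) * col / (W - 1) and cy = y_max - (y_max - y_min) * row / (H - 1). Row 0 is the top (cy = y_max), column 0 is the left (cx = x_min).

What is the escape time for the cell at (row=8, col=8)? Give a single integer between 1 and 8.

z_0 = 0 + 0i, c = -1.0240 + -0.1800i
Iter 1: z = -1.0240 + -0.1800i, |z|^2 = 1.0810
Iter 2: z = -0.0078 + 0.1886i, |z|^2 = 0.0356
Iter 3: z = -1.0595 + -0.1830i, |z|^2 = 1.1561
Iter 4: z = 0.0651 + 0.2077i, |z|^2 = 0.0474
Iter 5: z = -1.0629 + -0.1530i, |z|^2 = 1.1531
Iter 6: z = 0.0823 + 0.1451i, |z|^2 = 0.0278
Iter 7: z = -1.0383 + -0.1561i, |z|^2 = 1.1024

Answer: 8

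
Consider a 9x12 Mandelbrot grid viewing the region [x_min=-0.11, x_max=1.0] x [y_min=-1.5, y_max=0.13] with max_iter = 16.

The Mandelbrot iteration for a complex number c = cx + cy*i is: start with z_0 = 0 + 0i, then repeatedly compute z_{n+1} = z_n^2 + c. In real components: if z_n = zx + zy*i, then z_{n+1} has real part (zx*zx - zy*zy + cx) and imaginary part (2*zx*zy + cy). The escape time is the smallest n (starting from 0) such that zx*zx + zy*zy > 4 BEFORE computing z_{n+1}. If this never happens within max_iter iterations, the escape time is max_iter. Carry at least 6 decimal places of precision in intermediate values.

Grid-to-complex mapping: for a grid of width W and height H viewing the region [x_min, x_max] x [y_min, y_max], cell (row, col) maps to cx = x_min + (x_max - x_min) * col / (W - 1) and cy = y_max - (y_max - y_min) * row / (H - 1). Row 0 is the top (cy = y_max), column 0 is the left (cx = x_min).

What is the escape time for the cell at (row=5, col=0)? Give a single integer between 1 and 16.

Answer: 16

Derivation:
z_0 = 0 + 0i, c = -0.1100 + -0.6109i
Iter 1: z = -0.1100 + -0.6109i, |z|^2 = 0.3853
Iter 2: z = -0.4711 + -0.4765i, |z|^2 = 0.4490
Iter 3: z = -0.1151 + -0.1619i, |z|^2 = 0.0395
Iter 4: z = -0.1230 + -0.5736i, |z|^2 = 0.3442
Iter 5: z = -0.4239 + -0.4698i, |z|^2 = 0.4005
Iter 6: z = -0.1510 + -0.2126i, |z|^2 = 0.0680
Iter 7: z = -0.1324 + -0.5467i, |z|^2 = 0.3164
Iter 8: z = -0.3914 + -0.4662i, |z|^2 = 0.3705
Iter 9: z = -0.1742 + -0.2460i, |z|^2 = 0.0909
Iter 10: z = -0.1402 + -0.5252i, |z|^2 = 0.2955
Iter 11: z = -0.3662 + -0.4636i, |z|^2 = 0.3491
Iter 12: z = -0.1909 + -0.2713i, |z|^2 = 0.1101
Iter 13: z = -0.1472 + -0.5073i, |z|^2 = 0.2791
Iter 14: z = -0.3457 + -0.4616i, |z|^2 = 0.3326
Iter 15: z = -0.2035 + -0.2918i, |z|^2 = 0.1265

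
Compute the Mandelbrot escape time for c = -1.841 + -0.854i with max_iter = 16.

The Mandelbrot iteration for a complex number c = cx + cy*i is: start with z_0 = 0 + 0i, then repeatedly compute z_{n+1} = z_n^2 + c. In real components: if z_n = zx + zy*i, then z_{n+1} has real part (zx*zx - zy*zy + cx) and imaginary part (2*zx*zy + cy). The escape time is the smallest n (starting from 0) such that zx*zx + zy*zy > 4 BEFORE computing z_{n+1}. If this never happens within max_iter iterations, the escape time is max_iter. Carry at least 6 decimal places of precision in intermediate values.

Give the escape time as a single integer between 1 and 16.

z_0 = 0 + 0i, c = -1.8410 + -0.8540i
Iter 1: z = -1.8410 + -0.8540i, |z|^2 = 4.1186
Escaped at iteration 1

Answer: 1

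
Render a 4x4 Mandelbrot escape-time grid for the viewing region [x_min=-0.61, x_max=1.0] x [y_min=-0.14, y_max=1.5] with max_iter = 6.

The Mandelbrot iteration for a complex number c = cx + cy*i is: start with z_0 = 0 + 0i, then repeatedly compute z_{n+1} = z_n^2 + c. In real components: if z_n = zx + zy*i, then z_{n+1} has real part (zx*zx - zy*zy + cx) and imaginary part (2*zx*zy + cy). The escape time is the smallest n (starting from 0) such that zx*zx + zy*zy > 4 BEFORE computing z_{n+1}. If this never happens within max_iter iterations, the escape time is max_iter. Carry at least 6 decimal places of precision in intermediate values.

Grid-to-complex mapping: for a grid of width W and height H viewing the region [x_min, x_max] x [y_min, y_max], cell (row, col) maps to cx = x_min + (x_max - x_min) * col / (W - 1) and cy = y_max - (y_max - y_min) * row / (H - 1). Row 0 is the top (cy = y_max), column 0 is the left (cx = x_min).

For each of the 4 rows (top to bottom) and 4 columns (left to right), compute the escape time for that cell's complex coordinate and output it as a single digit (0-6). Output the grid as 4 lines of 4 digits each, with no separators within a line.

Answer: 2222
4632
6662
6662

Derivation:
(row=0, col=0): c = -0.6100 + 1.5000i → escape time 2
(row=0, col=1): c = -0.0733 + 1.5000i → escape time 2
(row=0, col=2): c = 0.4633 + 1.5000i → escape time 2
(row=0, col=3): c = 1.0000 + 1.5000i → escape time 2
(row=1, col=0): c = -0.6100 + 0.9533i → escape time 4
(row=1, col=1): c = -0.0733 + 0.9533i → escape time 6
(row=1, col=2): c = 0.4633 + 0.9533i → escape time 3
(row=1, col=3): c = 1.0000 + 0.9533i → escape time 2
(row=2, col=0): c = -0.6100 + 0.4067i → escape time 6
(row=2, col=1): c = -0.0733 + 0.4067i → escape time 6
(row=2, col=2): c = 0.4633 + 0.4067i → escape time 6
(row=2, col=3): c = 1.0000 + 0.4067i → escape time 2
(row=3, col=0): c = -0.6100 + -0.1400i → escape time 6
(row=3, col=1): c = -0.0733 + -0.1400i → escape time 6
(row=3, col=2): c = 0.4633 + -0.1400i → escape time 6
(row=3, col=3): c = 1.0000 + -0.1400i → escape time 2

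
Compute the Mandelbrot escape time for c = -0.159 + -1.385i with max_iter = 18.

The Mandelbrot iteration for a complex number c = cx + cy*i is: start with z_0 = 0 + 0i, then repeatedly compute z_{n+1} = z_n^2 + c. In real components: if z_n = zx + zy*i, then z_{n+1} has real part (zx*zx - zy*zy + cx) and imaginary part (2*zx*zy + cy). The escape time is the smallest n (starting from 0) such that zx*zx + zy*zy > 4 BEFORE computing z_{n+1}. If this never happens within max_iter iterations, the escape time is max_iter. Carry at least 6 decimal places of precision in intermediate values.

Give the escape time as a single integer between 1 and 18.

z_0 = 0 + 0i, c = -0.1590 + -1.3850i
Iter 1: z = -0.1590 + -1.3850i, |z|^2 = 1.9435
Iter 2: z = -2.0519 + -0.9446i, |z|^2 = 5.1027
Escaped at iteration 2

Answer: 2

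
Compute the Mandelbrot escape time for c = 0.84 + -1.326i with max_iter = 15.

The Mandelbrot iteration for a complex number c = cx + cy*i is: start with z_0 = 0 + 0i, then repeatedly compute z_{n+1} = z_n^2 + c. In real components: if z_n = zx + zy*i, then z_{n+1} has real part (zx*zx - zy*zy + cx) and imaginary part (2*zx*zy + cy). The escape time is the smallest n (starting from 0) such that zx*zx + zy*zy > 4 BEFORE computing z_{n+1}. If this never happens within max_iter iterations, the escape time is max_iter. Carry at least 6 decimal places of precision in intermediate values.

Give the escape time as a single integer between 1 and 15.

Answer: 2

Derivation:
z_0 = 0 + 0i, c = 0.8400 + -1.3260i
Iter 1: z = 0.8400 + -1.3260i, |z|^2 = 2.4639
Iter 2: z = -0.2127 + -3.5537i, |z|^2 = 12.6739
Escaped at iteration 2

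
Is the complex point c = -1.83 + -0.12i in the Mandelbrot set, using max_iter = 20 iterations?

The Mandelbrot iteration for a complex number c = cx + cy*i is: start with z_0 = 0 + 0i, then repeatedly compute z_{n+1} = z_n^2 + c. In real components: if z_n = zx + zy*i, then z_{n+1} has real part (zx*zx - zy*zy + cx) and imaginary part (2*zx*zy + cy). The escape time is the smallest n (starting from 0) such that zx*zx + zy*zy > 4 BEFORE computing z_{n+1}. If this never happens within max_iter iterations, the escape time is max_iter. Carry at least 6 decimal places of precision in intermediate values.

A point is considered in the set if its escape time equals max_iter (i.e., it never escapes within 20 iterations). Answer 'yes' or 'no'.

Answer: no

Derivation:
z_0 = 0 + 0i, c = -1.8300 + -0.1200i
Iter 1: z = -1.8300 + -0.1200i, |z|^2 = 3.3633
Iter 2: z = 1.5045 + 0.3192i, |z|^2 = 2.3654
Iter 3: z = 0.3316 + 0.8405i, |z|^2 = 0.8164
Iter 4: z = -2.4264 + 0.4375i, |z|^2 = 6.0789
Escaped at iteration 4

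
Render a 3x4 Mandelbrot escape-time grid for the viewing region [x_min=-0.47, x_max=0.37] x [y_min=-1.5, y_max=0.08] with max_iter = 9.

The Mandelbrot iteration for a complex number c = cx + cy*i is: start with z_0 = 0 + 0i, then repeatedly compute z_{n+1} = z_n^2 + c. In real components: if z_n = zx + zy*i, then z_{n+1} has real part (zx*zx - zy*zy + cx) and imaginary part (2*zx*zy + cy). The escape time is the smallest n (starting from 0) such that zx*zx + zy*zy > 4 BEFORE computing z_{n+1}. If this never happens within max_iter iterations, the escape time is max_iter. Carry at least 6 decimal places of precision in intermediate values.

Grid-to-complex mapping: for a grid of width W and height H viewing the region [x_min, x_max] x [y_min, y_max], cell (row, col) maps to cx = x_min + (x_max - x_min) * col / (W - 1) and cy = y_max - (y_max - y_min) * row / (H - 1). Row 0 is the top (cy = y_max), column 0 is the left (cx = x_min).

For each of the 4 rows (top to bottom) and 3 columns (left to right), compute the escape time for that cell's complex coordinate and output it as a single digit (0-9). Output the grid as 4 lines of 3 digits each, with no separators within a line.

Answer: 999
999
493
222

Derivation:
(row=0, col=0): c = -0.4700 + 0.0800i → escape time 9
(row=0, col=1): c = -0.0500 + 0.0800i → escape time 9
(row=0, col=2): c = 0.3700 + 0.0800i → escape time 9
(row=1, col=0): c = -0.4700 + -0.4467i → escape time 9
(row=1, col=1): c = -0.0500 + -0.4467i → escape time 9
(row=1, col=2): c = 0.3700 + -0.4467i → escape time 9
(row=2, col=0): c = -0.4700 + -0.9733i → escape time 4
(row=2, col=1): c = -0.0500 + -0.9733i → escape time 9
(row=2, col=2): c = 0.3700 + -0.9733i → escape time 3
(row=3, col=0): c = -0.4700 + -1.5000i → escape time 2
(row=3, col=1): c = -0.0500 + -1.5000i → escape time 2
(row=3, col=2): c = 0.3700 + -1.5000i → escape time 2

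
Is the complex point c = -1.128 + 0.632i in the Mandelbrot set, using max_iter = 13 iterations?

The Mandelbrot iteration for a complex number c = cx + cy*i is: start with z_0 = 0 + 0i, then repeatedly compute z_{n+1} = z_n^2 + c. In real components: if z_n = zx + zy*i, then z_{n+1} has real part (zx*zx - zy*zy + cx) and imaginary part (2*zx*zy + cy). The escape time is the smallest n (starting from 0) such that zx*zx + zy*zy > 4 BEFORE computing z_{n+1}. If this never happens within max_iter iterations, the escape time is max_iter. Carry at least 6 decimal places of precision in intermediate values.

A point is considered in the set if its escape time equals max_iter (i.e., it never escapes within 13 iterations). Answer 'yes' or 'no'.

z_0 = 0 + 0i, c = -1.1280 + 0.6320i
Iter 1: z = -1.1280 + 0.6320i, |z|^2 = 1.6718
Iter 2: z = -0.2550 + -0.7938i, |z|^2 = 0.6952
Iter 3: z = -1.6931 + 1.0369i, |z|^2 = 3.9416
Iter 4: z = 0.6633 + -2.8791i, |z|^2 = 8.7289
Escaped at iteration 4

Answer: no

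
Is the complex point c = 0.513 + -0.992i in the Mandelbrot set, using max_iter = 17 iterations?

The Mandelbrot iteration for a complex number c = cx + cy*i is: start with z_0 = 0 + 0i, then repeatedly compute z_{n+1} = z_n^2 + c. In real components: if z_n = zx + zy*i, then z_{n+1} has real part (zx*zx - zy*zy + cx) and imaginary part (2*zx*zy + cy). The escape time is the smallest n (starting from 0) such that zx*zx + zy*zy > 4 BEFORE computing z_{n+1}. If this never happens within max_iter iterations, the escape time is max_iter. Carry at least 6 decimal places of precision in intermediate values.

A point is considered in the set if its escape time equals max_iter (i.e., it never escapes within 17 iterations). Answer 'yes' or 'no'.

Answer: no

Derivation:
z_0 = 0 + 0i, c = 0.5130 + -0.9920i
Iter 1: z = 0.5130 + -0.9920i, |z|^2 = 1.2472
Iter 2: z = -0.2079 + -2.0098i, |z|^2 = 4.0825
Escaped at iteration 2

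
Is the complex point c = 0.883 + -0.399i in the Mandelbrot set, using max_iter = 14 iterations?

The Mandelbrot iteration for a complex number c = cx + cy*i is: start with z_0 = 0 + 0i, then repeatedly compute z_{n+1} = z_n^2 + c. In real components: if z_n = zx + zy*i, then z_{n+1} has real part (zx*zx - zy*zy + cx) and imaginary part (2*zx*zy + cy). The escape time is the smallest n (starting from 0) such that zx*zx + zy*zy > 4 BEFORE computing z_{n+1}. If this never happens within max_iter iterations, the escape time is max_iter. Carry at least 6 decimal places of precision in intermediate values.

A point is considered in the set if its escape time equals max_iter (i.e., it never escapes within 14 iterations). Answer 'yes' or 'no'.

Answer: no

Derivation:
z_0 = 0 + 0i, c = 0.8830 + -0.3990i
Iter 1: z = 0.8830 + -0.3990i, |z|^2 = 0.9389
Iter 2: z = 1.5035 + -1.1036i, |z|^2 = 3.4785
Iter 3: z = 1.9255 + -3.7176i, |z|^2 = 17.5280
Escaped at iteration 3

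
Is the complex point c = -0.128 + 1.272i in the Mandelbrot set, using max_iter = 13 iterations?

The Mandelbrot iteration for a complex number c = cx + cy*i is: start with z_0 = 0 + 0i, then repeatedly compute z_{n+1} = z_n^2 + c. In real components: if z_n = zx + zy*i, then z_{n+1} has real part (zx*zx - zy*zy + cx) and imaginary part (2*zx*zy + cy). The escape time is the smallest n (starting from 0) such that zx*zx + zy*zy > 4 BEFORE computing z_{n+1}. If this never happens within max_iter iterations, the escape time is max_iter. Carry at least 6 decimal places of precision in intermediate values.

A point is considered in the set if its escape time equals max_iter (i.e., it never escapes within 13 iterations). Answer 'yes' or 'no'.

Answer: no

Derivation:
z_0 = 0 + 0i, c = -0.1280 + 1.2720i
Iter 1: z = -0.1280 + 1.2720i, |z|^2 = 1.6344
Iter 2: z = -1.7296 + 0.9464i, |z|^2 = 3.8871
Iter 3: z = 1.9679 + -2.0017i, |z|^2 = 7.8794
Escaped at iteration 3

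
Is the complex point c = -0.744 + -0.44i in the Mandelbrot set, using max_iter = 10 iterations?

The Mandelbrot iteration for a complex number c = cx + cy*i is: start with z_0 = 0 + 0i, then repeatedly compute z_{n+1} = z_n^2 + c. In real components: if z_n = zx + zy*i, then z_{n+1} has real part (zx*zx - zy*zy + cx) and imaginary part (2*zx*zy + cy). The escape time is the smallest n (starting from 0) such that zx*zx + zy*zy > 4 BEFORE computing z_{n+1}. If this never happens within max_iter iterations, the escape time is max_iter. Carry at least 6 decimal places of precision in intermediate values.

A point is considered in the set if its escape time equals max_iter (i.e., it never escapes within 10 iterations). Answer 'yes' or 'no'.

Answer: no

Derivation:
z_0 = 0 + 0i, c = -0.7440 + -0.4400i
Iter 1: z = -0.7440 + -0.4400i, |z|^2 = 0.7471
Iter 2: z = -0.3841 + 0.2147i, |z|^2 = 0.1936
Iter 3: z = -0.6426 + -0.6049i, |z|^2 = 0.7789
Iter 4: z = -0.6970 + 0.3375i, |z|^2 = 0.5997
Iter 5: z = -0.3721 + -0.9104i, |z|^2 = 0.9673
Iter 6: z = -1.4344 + 0.2375i, |z|^2 = 2.1140
Iter 7: z = 1.2572 + -1.1212i, |z|^2 = 2.8378
Iter 8: z = -0.4205 + -3.2594i, |z|^2 = 10.8002
Escaped at iteration 8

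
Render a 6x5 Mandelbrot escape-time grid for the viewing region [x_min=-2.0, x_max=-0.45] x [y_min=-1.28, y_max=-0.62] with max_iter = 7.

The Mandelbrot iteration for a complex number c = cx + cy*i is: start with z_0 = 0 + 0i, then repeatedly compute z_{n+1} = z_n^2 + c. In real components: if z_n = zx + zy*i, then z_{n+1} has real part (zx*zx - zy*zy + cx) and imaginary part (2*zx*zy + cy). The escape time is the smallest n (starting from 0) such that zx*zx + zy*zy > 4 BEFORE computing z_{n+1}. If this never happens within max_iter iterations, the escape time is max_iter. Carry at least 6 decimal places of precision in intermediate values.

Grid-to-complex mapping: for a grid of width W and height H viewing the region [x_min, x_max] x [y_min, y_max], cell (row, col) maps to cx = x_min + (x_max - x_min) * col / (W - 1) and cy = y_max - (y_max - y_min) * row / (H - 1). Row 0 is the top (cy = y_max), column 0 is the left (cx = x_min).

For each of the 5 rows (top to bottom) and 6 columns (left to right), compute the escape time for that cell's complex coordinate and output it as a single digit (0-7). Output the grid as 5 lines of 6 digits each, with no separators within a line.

Answer: 133457
133346
123334
112334
112233

Derivation:
(row=0, col=0): c = -2.0000 + -0.6200i → escape time 1
(row=0, col=1): c = -1.6900 + -0.6200i → escape time 3
(row=0, col=2): c = -1.3800 + -0.6200i → escape time 3
(row=0, col=3): c = -1.0700 + -0.6200i → escape time 4
(row=0, col=4): c = -0.7600 + -0.6200i → escape time 5
(row=0, col=5): c = -0.4500 + -0.6200i → escape time 7
(row=1, col=0): c = -2.0000 + -0.7850i → escape time 1
(row=1, col=1): c = -1.6900 + -0.7850i → escape time 3
(row=1, col=2): c = -1.3800 + -0.7850i → escape time 3
(row=1, col=3): c = -1.0700 + -0.7850i → escape time 3
(row=1, col=4): c = -0.7600 + -0.7850i → escape time 4
(row=1, col=5): c = -0.4500 + -0.7850i → escape time 6
(row=2, col=0): c = -2.0000 + -0.9500i → escape time 1
(row=2, col=1): c = -1.6900 + -0.9500i → escape time 2
(row=2, col=2): c = -1.3800 + -0.9500i → escape time 3
(row=2, col=3): c = -1.0700 + -0.9500i → escape time 3
(row=2, col=4): c = -0.7600 + -0.9500i → escape time 3
(row=2, col=5): c = -0.4500 + -0.9500i → escape time 4
(row=3, col=0): c = -2.0000 + -1.1150i → escape time 1
(row=3, col=1): c = -1.6900 + -1.1150i → escape time 1
(row=3, col=2): c = -1.3800 + -1.1150i → escape time 2
(row=3, col=3): c = -1.0700 + -1.1150i → escape time 3
(row=3, col=4): c = -0.7600 + -1.1150i → escape time 3
(row=3, col=5): c = -0.4500 + -1.1150i → escape time 4
(row=4, col=0): c = -2.0000 + -1.2800i → escape time 1
(row=4, col=1): c = -1.6900 + -1.2800i → escape time 1
(row=4, col=2): c = -1.3800 + -1.2800i → escape time 2
(row=4, col=3): c = -1.0700 + -1.2800i → escape time 2
(row=4, col=4): c = -0.7600 + -1.2800i → escape time 3
(row=4, col=5): c = -0.4500 + -1.2800i → escape time 3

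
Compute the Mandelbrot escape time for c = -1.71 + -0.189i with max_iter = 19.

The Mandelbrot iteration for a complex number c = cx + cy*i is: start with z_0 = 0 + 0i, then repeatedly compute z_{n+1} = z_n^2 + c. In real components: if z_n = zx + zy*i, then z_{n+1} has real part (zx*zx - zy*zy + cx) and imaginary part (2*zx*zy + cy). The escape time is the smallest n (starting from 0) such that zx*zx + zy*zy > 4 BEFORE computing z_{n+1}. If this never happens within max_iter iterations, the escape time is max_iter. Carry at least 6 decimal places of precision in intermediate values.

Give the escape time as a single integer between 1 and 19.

Answer: 4

Derivation:
z_0 = 0 + 0i, c = -1.7100 + -0.1890i
Iter 1: z = -1.7100 + -0.1890i, |z|^2 = 2.9598
Iter 2: z = 1.1784 + 0.4574i, |z|^2 = 1.5978
Iter 3: z = -0.5306 + 0.8889i, |z|^2 = 1.0718
Iter 4: z = -2.2186 + -1.1324i, |z|^2 = 6.2047
Escaped at iteration 4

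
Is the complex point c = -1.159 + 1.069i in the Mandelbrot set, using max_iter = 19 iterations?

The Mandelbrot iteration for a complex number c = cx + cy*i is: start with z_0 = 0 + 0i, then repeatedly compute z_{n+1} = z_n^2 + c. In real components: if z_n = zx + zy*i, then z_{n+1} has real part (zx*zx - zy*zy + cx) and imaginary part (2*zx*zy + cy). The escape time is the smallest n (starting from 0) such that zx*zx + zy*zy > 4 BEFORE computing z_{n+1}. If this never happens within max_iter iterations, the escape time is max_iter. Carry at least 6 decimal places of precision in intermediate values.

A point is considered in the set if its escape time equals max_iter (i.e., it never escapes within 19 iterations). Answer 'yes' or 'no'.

z_0 = 0 + 0i, c = -1.1590 + 1.0690i
Iter 1: z = -1.1590 + 1.0690i, |z|^2 = 2.4860
Iter 2: z = -0.9585 + -1.4089i, |z|^2 = 2.9038
Iter 3: z = -2.2254 + 3.7699i, |z|^2 = 19.1646
Escaped at iteration 3

Answer: no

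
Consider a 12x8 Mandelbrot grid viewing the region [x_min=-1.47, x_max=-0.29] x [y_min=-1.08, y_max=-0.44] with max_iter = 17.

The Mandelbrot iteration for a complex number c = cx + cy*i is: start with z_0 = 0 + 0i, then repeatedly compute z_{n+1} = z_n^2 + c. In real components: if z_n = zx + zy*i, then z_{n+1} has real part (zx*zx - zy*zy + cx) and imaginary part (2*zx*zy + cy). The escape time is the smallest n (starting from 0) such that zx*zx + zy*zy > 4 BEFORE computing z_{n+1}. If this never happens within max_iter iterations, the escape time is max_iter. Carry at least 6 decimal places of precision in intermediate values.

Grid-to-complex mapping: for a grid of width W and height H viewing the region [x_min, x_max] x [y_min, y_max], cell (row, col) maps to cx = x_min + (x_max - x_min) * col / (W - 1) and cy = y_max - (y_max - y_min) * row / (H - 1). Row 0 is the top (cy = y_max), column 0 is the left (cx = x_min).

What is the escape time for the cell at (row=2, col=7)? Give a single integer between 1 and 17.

z_0 = 0 + 0i, c = -0.7191 + -0.6229i
Iter 1: z = -0.7191 + -0.6229i, |z|^2 = 0.9050
Iter 2: z = -0.5900 + 0.2729i, |z|^2 = 0.4225
Iter 3: z = -0.4455 + -0.9449i, |z|^2 = 1.0913
Iter 4: z = -1.4134 + 0.2191i, |z|^2 = 2.0457
Iter 5: z = 1.2306 + -1.2422i, |z|^2 = 3.0574
Iter 6: z = -0.7479 + -3.6801i, |z|^2 = 14.1025
Escaped at iteration 6

Answer: 6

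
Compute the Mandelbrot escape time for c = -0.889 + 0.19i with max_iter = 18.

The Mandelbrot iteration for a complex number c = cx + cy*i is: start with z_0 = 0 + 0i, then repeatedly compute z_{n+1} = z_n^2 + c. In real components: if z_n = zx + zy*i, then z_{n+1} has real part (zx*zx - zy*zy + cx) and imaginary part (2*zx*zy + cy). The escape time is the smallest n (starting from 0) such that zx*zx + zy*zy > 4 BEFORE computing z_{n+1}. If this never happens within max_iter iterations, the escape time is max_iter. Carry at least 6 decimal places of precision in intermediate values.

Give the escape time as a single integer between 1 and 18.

z_0 = 0 + 0i, c = -0.8890 + 0.1900i
Iter 1: z = -0.8890 + 0.1900i, |z|^2 = 0.8264
Iter 2: z = -0.1348 + -0.1478i, |z|^2 = 0.0400
Iter 3: z = -0.8927 + 0.2298i, |z|^2 = 0.8497
Iter 4: z = -0.1449 + -0.2204i, |z|^2 = 0.0696
Iter 5: z = -0.9166 + 0.2539i, |z|^2 = 0.9045
Iter 6: z = -0.1134 + -0.2754i, |z|^2 = 0.0887
Iter 7: z = -0.9520 + 0.2525i, |z|^2 = 0.9700
Iter 8: z = -0.0465 + -0.2907i, |z|^2 = 0.0866
Iter 9: z = -0.9713 + 0.2170i, |z|^2 = 0.9906
Iter 10: z = 0.0074 + -0.2316i, |z|^2 = 0.0537
Iter 11: z = -0.9426 + 0.1866i, |z|^2 = 0.9233
Iter 12: z = -0.0354 + -0.1617i, |z|^2 = 0.0274
Iter 13: z = -0.9139 + 0.2014i, |z|^2 = 0.8758
Iter 14: z = -0.0943 + -0.1782i, |z|^2 = 0.0407
Iter 15: z = -0.9119 + 0.2236i, |z|^2 = 0.8815
Iter 16: z = -0.1075 + -0.2178i, |z|^2 = 0.0590
Iter 17: z = -0.9249 + 0.2368i, |z|^2 = 0.9115

Answer: 18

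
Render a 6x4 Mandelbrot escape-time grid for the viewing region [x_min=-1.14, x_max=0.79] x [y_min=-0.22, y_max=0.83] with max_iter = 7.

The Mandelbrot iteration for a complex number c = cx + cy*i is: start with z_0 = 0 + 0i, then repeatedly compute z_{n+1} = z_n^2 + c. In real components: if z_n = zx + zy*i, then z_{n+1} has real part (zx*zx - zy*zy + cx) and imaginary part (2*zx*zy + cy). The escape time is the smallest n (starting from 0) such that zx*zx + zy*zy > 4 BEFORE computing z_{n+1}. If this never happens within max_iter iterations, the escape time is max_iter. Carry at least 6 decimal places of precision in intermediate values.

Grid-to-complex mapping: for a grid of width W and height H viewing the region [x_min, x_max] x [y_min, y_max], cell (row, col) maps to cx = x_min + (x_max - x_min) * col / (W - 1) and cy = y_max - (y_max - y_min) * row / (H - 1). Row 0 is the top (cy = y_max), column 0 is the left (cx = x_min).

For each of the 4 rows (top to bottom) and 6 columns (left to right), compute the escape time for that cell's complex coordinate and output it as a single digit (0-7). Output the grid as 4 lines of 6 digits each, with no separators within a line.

Answer: 346742
577773
777773
777773

Derivation:
(row=0, col=0): c = -1.1400 + 0.8300i → escape time 3
(row=0, col=1): c = -0.7540 + 0.8300i → escape time 4
(row=0, col=2): c = -0.3680 + 0.8300i → escape time 6
(row=0, col=3): c = 0.0180 + 0.8300i → escape time 7
(row=0, col=4): c = 0.4040 + 0.8300i → escape time 4
(row=0, col=5): c = 0.7900 + 0.8300i → escape time 2
(row=1, col=0): c = -1.1400 + 0.4800i → escape time 5
(row=1, col=1): c = -0.7540 + 0.4800i → escape time 7
(row=1, col=2): c = -0.3680 + 0.4800i → escape time 7
(row=1, col=3): c = 0.0180 + 0.4800i → escape time 7
(row=1, col=4): c = 0.4040 + 0.4800i → escape time 7
(row=1, col=5): c = 0.7900 + 0.4800i → escape time 3
(row=2, col=0): c = -1.1400 + 0.1300i → escape time 7
(row=2, col=1): c = -0.7540 + 0.1300i → escape time 7
(row=2, col=2): c = -0.3680 + 0.1300i → escape time 7
(row=2, col=3): c = 0.0180 + 0.1300i → escape time 7
(row=2, col=4): c = 0.4040 + 0.1300i → escape time 7
(row=2, col=5): c = 0.7900 + 0.1300i → escape time 3
(row=3, col=0): c = -1.1400 + -0.2200i → escape time 7
(row=3, col=1): c = -0.7540 + -0.2200i → escape time 7
(row=3, col=2): c = -0.3680 + -0.2200i → escape time 7
(row=3, col=3): c = 0.0180 + -0.2200i → escape time 7
(row=3, col=4): c = 0.4040 + -0.2200i → escape time 7
(row=3, col=5): c = 0.7900 + -0.2200i → escape time 3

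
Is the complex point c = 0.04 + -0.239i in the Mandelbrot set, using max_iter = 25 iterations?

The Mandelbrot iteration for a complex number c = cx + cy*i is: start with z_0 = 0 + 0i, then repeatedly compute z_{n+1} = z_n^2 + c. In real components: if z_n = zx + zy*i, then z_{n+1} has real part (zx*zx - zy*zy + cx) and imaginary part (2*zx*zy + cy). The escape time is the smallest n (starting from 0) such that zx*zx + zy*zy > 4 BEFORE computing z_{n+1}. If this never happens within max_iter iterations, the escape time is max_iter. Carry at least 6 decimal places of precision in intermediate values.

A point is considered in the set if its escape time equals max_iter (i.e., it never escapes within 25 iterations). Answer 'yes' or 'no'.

Answer: yes

Derivation:
z_0 = 0 + 0i, c = 0.0400 + -0.2390i
Iter 1: z = 0.0400 + -0.2390i, |z|^2 = 0.0587
Iter 2: z = -0.0155 + -0.2581i, |z|^2 = 0.0669
Iter 3: z = -0.0264 + -0.2310i, |z|^2 = 0.0541
Iter 4: z = -0.0127 + -0.2268i, |z|^2 = 0.0516
Iter 5: z = -0.0113 + -0.2333i, |z|^2 = 0.0545
Iter 6: z = -0.0143 + -0.2337i, |z|^2 = 0.0548
Iter 7: z = -0.0144 + -0.2323i, |z|^2 = 0.0542
Iter 8: z = -0.0138 + -0.2323i, |z|^2 = 0.0542
Iter 9: z = -0.0138 + -0.2326i, |z|^2 = 0.0543
Iter 10: z = -0.0139 + -0.2326i, |z|^2 = 0.0543
Iter 11: z = -0.0139 + -0.2325i, |z|^2 = 0.0543
Iter 12: z = -0.0139 + -0.2325i, |z|^2 = 0.0543
Iter 13: z = -0.0139 + -0.2325i, |z|^2 = 0.0543
Iter 14: z = -0.0139 + -0.2325i, |z|^2 = 0.0543
Iter 15: z = -0.0139 + -0.2325i, |z|^2 = 0.0543
Iter 16: z = -0.0139 + -0.2325i, |z|^2 = 0.0543
Iter 17: z = -0.0139 + -0.2325i, |z|^2 = 0.0543
Iter 18: z = -0.0139 + -0.2325i, |z|^2 = 0.0543
Iter 19: z = -0.0139 + -0.2325i, |z|^2 = 0.0543
Iter 20: z = -0.0139 + -0.2325i, |z|^2 = 0.0543
Iter 21: z = -0.0139 + -0.2325i, |z|^2 = 0.0543
Iter 22: z = -0.0139 + -0.2325i, |z|^2 = 0.0543
Iter 23: z = -0.0139 + -0.2325i, |z|^2 = 0.0543
Iter 24: z = -0.0139 + -0.2325i, |z|^2 = 0.0543
Did not escape in 25 iterations → in set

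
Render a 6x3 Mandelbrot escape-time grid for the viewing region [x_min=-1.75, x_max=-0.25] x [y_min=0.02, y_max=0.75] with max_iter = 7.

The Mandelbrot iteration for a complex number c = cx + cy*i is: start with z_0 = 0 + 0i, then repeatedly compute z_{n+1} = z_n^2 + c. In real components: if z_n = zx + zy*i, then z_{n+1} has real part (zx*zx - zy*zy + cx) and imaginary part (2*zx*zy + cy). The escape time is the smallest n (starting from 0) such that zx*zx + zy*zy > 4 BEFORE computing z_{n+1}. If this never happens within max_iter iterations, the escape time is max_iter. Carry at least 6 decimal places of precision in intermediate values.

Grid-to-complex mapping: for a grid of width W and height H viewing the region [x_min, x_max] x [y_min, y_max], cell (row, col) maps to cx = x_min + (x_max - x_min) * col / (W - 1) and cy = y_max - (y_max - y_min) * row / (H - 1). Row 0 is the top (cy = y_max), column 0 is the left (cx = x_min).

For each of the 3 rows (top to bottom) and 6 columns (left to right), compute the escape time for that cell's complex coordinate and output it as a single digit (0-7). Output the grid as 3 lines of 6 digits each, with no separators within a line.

Answer: 233467
347777
777777

Derivation:
(row=0, col=0): c = -1.7500 + 0.7500i → escape time 2
(row=0, col=1): c = -1.4500 + 0.7500i → escape time 3
(row=0, col=2): c = -1.1500 + 0.7500i → escape time 3
(row=0, col=3): c = -0.8500 + 0.7500i → escape time 4
(row=0, col=4): c = -0.5500 + 0.7500i → escape time 6
(row=0, col=5): c = -0.2500 + 0.7500i → escape time 7
(row=1, col=0): c = -1.7500 + 0.3850i → escape time 3
(row=1, col=1): c = -1.4500 + 0.3850i → escape time 4
(row=1, col=2): c = -1.1500 + 0.3850i → escape time 7
(row=1, col=3): c = -0.8500 + 0.3850i → escape time 7
(row=1, col=4): c = -0.5500 + 0.3850i → escape time 7
(row=1, col=5): c = -0.2500 + 0.3850i → escape time 7
(row=2, col=0): c = -1.7500 + 0.0200i → escape time 7
(row=2, col=1): c = -1.4500 + 0.0200i → escape time 7
(row=2, col=2): c = -1.1500 + 0.0200i → escape time 7
(row=2, col=3): c = -0.8500 + 0.0200i → escape time 7
(row=2, col=4): c = -0.5500 + 0.0200i → escape time 7
(row=2, col=5): c = -0.2500 + 0.0200i → escape time 7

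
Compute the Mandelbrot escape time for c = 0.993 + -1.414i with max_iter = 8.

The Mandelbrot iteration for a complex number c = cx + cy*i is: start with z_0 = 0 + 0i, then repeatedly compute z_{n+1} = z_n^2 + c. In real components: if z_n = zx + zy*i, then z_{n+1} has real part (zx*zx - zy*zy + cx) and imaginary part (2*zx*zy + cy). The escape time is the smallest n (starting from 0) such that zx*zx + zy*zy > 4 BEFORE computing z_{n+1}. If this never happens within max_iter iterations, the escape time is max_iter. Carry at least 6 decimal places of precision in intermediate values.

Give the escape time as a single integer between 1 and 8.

z_0 = 0 + 0i, c = 0.9930 + -1.4140i
Iter 1: z = 0.9930 + -1.4140i, |z|^2 = 2.9854
Iter 2: z = -0.0203 + -4.2222i, |z|^2 = 17.8274
Escaped at iteration 2

Answer: 2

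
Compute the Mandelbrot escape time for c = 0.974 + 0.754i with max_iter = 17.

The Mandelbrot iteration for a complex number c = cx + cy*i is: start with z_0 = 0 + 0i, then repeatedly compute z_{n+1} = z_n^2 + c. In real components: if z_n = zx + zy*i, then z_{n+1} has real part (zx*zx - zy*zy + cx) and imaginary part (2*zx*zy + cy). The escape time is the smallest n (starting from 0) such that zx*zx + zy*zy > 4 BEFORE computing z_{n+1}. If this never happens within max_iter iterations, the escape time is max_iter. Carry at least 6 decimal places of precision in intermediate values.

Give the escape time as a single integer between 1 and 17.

z_0 = 0 + 0i, c = 0.9740 + 0.7540i
Iter 1: z = 0.9740 + 0.7540i, |z|^2 = 1.5172
Iter 2: z = 1.3542 + 2.2228i, |z|^2 = 6.7746
Escaped at iteration 2

Answer: 2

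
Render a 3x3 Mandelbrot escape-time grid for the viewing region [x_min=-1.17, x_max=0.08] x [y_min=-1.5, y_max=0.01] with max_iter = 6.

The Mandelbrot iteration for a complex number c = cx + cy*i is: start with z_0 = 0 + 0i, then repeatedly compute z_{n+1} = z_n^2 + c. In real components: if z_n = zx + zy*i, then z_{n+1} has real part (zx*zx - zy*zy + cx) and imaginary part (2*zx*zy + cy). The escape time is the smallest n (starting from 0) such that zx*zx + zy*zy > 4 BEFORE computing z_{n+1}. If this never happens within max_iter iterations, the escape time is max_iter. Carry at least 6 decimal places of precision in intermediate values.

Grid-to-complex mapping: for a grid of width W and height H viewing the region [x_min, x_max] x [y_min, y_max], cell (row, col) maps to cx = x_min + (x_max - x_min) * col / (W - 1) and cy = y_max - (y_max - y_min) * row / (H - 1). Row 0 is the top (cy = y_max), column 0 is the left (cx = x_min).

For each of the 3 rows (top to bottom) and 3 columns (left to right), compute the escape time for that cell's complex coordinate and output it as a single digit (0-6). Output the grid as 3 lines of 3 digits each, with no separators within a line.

(row=0, col=0): c = -1.1700 + 0.0100i → escape time 6
(row=0, col=1): c = -0.5450 + 0.0100i → escape time 6
(row=0, col=2): c = 0.0800 + 0.0100i → escape time 6
(row=1, col=0): c = -1.1700 + -0.7450i → escape time 3
(row=1, col=1): c = -0.5450 + -0.7450i → escape time 6
(row=1, col=2): c = 0.0800 + -0.7450i → escape time 6
(row=2, col=0): c = -1.1700 + -1.5000i → escape time 2
(row=2, col=1): c = -0.5450 + -1.5000i → escape time 2
(row=2, col=2): c = 0.0800 + -1.5000i → escape time 2

Answer: 666
366
222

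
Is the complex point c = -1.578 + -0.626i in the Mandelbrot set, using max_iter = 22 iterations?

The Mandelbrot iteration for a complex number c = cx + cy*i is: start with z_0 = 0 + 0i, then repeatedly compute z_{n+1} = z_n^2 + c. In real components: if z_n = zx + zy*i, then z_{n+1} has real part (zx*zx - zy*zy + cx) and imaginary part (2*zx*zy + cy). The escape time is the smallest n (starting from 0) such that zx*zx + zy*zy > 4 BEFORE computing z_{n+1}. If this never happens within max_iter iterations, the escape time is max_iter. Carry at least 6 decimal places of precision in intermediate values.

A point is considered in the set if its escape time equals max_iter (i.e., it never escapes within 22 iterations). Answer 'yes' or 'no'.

z_0 = 0 + 0i, c = -1.5780 + -0.6260i
Iter 1: z = -1.5780 + -0.6260i, |z|^2 = 2.8820
Iter 2: z = 0.5202 + 1.3497i, |z|^2 = 2.0922
Iter 3: z = -3.1290 + 0.7782i, |z|^2 = 10.3960
Escaped at iteration 3

Answer: no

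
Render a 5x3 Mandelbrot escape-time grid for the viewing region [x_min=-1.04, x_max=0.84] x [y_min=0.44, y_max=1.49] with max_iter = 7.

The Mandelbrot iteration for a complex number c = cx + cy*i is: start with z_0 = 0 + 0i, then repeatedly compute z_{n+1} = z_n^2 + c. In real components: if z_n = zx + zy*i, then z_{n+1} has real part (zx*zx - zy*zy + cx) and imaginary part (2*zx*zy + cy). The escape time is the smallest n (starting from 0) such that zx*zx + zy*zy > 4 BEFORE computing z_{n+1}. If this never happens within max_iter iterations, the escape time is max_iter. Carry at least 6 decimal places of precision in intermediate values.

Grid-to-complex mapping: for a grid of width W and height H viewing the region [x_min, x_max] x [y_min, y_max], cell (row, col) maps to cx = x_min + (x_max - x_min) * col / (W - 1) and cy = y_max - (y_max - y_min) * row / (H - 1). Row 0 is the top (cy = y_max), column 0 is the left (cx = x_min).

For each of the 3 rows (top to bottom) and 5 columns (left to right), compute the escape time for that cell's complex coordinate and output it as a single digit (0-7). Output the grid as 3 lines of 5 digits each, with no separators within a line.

Answer: 22222
34732
57773

Derivation:
(row=0, col=0): c = -1.0400 + 1.4900i → escape time 2
(row=0, col=1): c = -0.5700 + 1.4900i → escape time 2
(row=0, col=2): c = -0.1000 + 1.4900i → escape time 2
(row=0, col=3): c = 0.3700 + 1.4900i → escape time 2
(row=0, col=4): c = 0.8400 + 1.4900i → escape time 2
(row=1, col=0): c = -1.0400 + 0.9650i → escape time 3
(row=1, col=1): c = -0.5700 + 0.9650i → escape time 4
(row=1, col=2): c = -0.1000 + 0.9650i → escape time 7
(row=1, col=3): c = 0.3700 + 0.9650i → escape time 3
(row=1, col=4): c = 0.8400 + 0.9650i → escape time 2
(row=2, col=0): c = -1.0400 + 0.4400i → escape time 5
(row=2, col=1): c = -0.5700 + 0.4400i → escape time 7
(row=2, col=2): c = -0.1000 + 0.4400i → escape time 7
(row=2, col=3): c = 0.3700 + 0.4400i → escape time 7
(row=2, col=4): c = 0.8400 + 0.4400i → escape time 3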